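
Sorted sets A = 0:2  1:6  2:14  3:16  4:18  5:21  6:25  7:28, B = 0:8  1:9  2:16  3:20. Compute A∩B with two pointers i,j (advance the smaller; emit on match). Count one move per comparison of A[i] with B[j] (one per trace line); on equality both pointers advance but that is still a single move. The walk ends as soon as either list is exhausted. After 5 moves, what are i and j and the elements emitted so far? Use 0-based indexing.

i=3, j=2, emitted=[]

i=0 j=0: 2<8, i++
i=1 j=0: 6<8, i++
i=2 j=0: 14>8, j++
i=2 j=1: 14>9, j++
i=2 j=2: 14<16, i++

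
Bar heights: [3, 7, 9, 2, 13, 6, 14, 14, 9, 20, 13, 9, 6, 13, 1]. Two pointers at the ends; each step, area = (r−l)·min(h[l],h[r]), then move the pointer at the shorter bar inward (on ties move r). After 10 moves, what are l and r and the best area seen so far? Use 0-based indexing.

[0,14] min(3,1)*14=14 best=14 * → r--
[0,13] min(3,13)*13=39 best=39 * → l++
[1,13] min(7,13)*12=84 best=84 * → l++
[2,13] min(9,13)*11=99 best=99 * → l++
[3,13] min(2,13)*10=20 best=99 → l++
[4,13] min(13,13)*9=117 best=117 * → r--
[4,12] min(13,6)*8=48 best=117 → r--
[4,11] min(13,9)*7=63 best=117 → r--
[4,10] min(13,13)*6=78 best=117 → r--
[4,9] min(13,20)*5=65 best=117 → l++

l=5, r=9, best area=117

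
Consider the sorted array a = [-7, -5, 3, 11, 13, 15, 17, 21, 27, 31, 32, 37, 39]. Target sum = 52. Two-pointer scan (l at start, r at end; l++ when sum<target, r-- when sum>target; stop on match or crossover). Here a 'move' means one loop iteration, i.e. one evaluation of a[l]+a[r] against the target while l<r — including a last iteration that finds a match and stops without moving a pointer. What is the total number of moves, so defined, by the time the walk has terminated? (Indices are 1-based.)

[1,13] -7+39=32 <52 → l++
[2,13] -5+39=34 <52 → l++
[3,13] 3+39=42 <52 → l++
[4,13] 11+39=50 <52 → l++
[5,13] 13+39=52 → found

5 moves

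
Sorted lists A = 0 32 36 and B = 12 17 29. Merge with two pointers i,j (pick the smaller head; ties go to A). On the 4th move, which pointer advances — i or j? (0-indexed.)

j

[i=0,j=0] A[i]=0<=B[j]=12 take 0 → i++
[i=1,j=0] A[i]=32>B[j]=12 take 12 → j++
[i=1,j=1] A[i]=32>B[j]=17 take 17 → j++
[i=1,j=2] A[i]=32>B[j]=29 take 29 → j++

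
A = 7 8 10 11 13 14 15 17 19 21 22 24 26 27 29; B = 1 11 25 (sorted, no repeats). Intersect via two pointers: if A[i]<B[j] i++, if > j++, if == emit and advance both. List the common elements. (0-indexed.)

intersection = [11]

[i=0,j=0] 7>1 → j++
[i=0,j=1] 7<11 → i++
[i=1,j=1] 8<11 → i++
[i=2,j=1] 10<11 → i++
[i=3,j=1] 11==11 emit → i++,j++
[i=4,j=2] 13<25 → i++
[i=5,j=2] 14<25 → i++
[i=6,j=2] 15<25 → i++
[i=7,j=2] 17<25 → i++
[i=8,j=2] 19<25 → i++
[i=9,j=2] 21<25 → i++
[i=10,j=2] 22<25 → i++
[i=11,j=2] 24<25 → i++
[i=12,j=2] 26>25 → j++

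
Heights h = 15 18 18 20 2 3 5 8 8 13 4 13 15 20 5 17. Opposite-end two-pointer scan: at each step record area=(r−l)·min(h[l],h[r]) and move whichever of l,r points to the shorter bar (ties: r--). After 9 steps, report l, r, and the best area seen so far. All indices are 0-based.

l=3, r=9, best area=238

[0,15] min(15,17)*15=225 best=225 * → l++
[1,15] min(18,17)*14=238 best=238 * → r--
[1,14] min(18,5)*13=65 best=238 → r--
[1,13] min(18,20)*12=216 best=238 → l++
[2,13] min(18,20)*11=198 best=238 → l++
[3,13] min(20,20)*10=200 best=238 → r--
[3,12] min(20,15)*9=135 best=238 → r--
[3,11] min(20,13)*8=104 best=238 → r--
[3,10] min(20,4)*7=28 best=238 → r--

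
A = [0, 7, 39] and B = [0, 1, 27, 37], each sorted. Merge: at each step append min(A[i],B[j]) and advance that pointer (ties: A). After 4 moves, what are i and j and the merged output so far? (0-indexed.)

i=2, j=2, merged so far=[0, 0, 1, 7]

[i=0,j=0] A[i]=0<=B[j]=0 take 0 → i++
[i=1,j=0] A[i]=7>B[j]=0 take 0 → j++
[i=1,j=1] A[i]=7>B[j]=1 take 1 → j++
[i=1,j=2] A[i]=7<=B[j]=27 take 7 → i++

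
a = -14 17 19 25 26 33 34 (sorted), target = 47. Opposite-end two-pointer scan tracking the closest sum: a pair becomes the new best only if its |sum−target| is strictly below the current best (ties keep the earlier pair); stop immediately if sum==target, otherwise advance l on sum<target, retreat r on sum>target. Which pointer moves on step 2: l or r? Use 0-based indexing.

r

l=0 r=6: -14+34=20 d=27 *, l++
l=1 r=6: 17+34=51 d=4 *, r--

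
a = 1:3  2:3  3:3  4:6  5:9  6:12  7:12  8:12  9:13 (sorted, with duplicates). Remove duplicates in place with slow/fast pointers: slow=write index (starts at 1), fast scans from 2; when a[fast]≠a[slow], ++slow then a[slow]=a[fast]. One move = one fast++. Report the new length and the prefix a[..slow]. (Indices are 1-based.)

length 5; prefix = [3, 6, 9, 12, 13]

slow=1 fast=2: a[fast]=3=a[slow] dup, fast++
slow=1 fast=3: a[fast]=3=a[slow] dup, fast++
slow=1 fast=4: a[fast]=6≠a[slow]=3 write a[2]=6, slow++,fast++
slow=2 fast=5: a[fast]=9≠a[slow]=6 write a[3]=9, slow++,fast++
slow=3 fast=6: a[fast]=12≠a[slow]=9 write a[4]=12, slow++,fast++
slow=4 fast=7: a[fast]=12=a[slow] dup, fast++
slow=4 fast=8: a[fast]=12=a[slow] dup, fast++
slow=4 fast=9: a[fast]=13≠a[slow]=12 write a[5]=13, slow++,fast++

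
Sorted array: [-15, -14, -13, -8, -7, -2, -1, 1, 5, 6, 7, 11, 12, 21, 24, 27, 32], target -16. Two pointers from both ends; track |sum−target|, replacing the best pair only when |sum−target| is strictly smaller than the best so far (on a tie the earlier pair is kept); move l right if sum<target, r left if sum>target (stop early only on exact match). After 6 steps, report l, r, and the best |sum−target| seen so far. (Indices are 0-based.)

l=0, r=10, best |Δ|=12

l=0 r=16: -15+32=17 d=33 *, r--
l=0 r=15: -15+27=12 d=28 *, r--
l=0 r=14: -15+24=9 d=25 *, r--
l=0 r=13: -15+21=6 d=22 *, r--
l=0 r=12: -15+12=-3 d=13 *, r--
l=0 r=11: -15+11=-4 d=12 *, r--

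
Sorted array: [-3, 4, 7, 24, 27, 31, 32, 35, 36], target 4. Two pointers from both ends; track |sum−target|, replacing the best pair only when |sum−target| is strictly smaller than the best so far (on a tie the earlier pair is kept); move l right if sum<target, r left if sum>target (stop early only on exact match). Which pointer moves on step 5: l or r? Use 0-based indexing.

r

[0,8] -3+36=33 d=29 * → r--
[0,7] -3+35=32 d=28 * → r--
[0,6] -3+32=29 d=25 * → r--
[0,5] -3+31=28 d=24 * → r--
[0,4] -3+27=24 d=20 * → r--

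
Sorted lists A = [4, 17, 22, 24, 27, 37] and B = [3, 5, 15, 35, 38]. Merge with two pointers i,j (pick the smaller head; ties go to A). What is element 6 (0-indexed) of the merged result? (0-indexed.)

[i=0,j=0] A[i]=4>B[j]=3 take 3 → j++
[i=0,j=1] A[i]=4<=B[j]=5 take 4 → i++
[i=1,j=1] A[i]=17>B[j]=5 take 5 → j++
[i=1,j=2] A[i]=17>B[j]=15 take 15 → j++
[i=1,j=3] A[i]=17<=B[j]=35 take 17 → i++
[i=2,j=3] A[i]=22<=B[j]=35 take 22 → i++
[i=3,j=3] A[i]=24<=B[j]=35 take 24 → i++
[i=4,j=3] A[i]=27<=B[j]=35 take 27 → i++
[i=5,j=3] A[i]=37>B[j]=35 take 35 → j++
[i=5,j=4] A[i]=37<=B[j]=38 take 37 → i++
[i=6,j=4] A done, take B[j]=38 → j++

merged[6] = 24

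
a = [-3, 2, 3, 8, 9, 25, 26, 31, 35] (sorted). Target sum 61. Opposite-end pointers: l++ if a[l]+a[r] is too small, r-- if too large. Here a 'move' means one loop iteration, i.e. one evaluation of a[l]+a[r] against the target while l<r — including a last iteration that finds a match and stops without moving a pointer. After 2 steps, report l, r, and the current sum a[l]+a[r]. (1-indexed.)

l=3, r=9, sum=38

l=1 r=9: -3+35=32 <61, l++
l=2 r=9: 2+35=37 <61, l++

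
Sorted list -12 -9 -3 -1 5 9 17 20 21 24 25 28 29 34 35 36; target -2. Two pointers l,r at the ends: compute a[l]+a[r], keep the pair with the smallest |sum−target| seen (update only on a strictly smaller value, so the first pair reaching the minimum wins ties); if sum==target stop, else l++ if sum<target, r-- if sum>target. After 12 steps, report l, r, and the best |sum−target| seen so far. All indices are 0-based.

l=0 r=15: -12+36=24 d=26 *, r--
l=0 r=14: -12+35=23 d=25 *, r--
l=0 r=13: -12+34=22 d=24 *, r--
l=0 r=12: -12+29=17 d=19 *, r--
l=0 r=11: -12+28=16 d=18 *, r--
l=0 r=10: -12+25=13 d=15 *, r--
l=0 r=9: -12+24=12 d=14 *, r--
l=0 r=8: -12+21=9 d=11 *, r--
l=0 r=7: -12+20=8 d=10 *, r--
l=0 r=6: -12+17=5 d=7 *, r--
l=0 r=5: -12+9=-3 d=1 *, l++
l=1 r=5: -9+9=0 d=2, r--

l=1, r=4, best |Δ|=1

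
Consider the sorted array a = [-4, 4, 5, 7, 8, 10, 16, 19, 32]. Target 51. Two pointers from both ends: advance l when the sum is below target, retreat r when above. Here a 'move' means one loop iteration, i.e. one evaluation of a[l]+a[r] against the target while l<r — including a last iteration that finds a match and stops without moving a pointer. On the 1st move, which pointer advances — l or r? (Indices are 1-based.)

[1,9] -4+32=28 <51 → l++

l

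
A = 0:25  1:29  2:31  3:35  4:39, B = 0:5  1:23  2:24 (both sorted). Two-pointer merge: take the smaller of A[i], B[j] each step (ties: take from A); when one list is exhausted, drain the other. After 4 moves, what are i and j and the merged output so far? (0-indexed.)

i=0 j=0: A[i]=25>B[j]=5 take 5, j++
i=0 j=1: A[i]=25>B[j]=23 take 23, j++
i=0 j=2: A[i]=25>B[j]=24 take 24, j++
i=0 j=3: B done, take A[i]=25, i++

i=1, j=3, merged so far=[5, 23, 24, 25]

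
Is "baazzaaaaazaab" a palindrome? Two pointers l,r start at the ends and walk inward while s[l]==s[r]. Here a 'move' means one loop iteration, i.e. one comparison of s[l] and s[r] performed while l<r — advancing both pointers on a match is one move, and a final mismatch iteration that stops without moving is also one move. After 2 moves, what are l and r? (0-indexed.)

l=2, r=11

l=0 r=13: 'b'=='b', l++,r--
l=1 r=12: 'a'=='a', l++,r--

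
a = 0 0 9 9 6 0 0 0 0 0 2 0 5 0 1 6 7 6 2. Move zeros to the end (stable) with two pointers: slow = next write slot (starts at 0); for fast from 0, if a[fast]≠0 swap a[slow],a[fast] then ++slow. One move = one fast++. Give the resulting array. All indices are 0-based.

slow=0 fast=0: a[fast]=0, fast++
slow=0 fast=1: a[fast]=0, fast++
slow=0 fast=2: a[fast]=9≠0 swap→a[0]=9, slow++,fast++
slow=1 fast=3: a[fast]=9≠0 swap→a[1]=9, slow++,fast++
slow=2 fast=4: a[fast]=6≠0 swap→a[2]=6, slow++,fast++
slow=3 fast=5: a[fast]=0, fast++
slow=3 fast=6: a[fast]=0, fast++
slow=3 fast=7: a[fast]=0, fast++
slow=3 fast=8: a[fast]=0, fast++
slow=3 fast=9: a[fast]=0, fast++
slow=3 fast=10: a[fast]=2≠0 swap→a[3]=2, slow++,fast++
slow=4 fast=11: a[fast]=0, fast++
slow=4 fast=12: a[fast]=5≠0 swap→a[4]=5, slow++,fast++
slow=5 fast=13: a[fast]=0, fast++
slow=5 fast=14: a[fast]=1≠0 swap→a[5]=1, slow++,fast++
slow=6 fast=15: a[fast]=6≠0 swap→a[6]=6, slow++,fast++
slow=7 fast=16: a[fast]=7≠0 swap→a[7]=7, slow++,fast++
slow=8 fast=17: a[fast]=6≠0 swap→a[8]=6, slow++,fast++
slow=9 fast=18: a[fast]=2≠0 swap→a[9]=2, slow++,fast++

[9, 9, 6, 2, 5, 1, 6, 7, 6, 2, 0, 0, 0, 0, 0, 0, 0, 0, 0]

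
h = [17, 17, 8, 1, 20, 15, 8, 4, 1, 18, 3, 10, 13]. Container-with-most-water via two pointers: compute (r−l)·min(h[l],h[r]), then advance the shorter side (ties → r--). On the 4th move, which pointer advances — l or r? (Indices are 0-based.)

l

[0,12] min(17,13)*12=156 best=156 * → r--
[0,11] min(17,10)*11=110 best=156 → r--
[0,10] min(17,3)*10=30 best=156 → r--
[0,9] min(17,18)*9=153 best=156 → l++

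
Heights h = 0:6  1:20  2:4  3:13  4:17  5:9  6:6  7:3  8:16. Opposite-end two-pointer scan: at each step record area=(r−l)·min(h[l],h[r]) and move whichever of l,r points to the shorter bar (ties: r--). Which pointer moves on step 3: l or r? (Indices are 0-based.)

[0,8] min(6,16)*8=48 best=48 * → l++
[1,8] min(20,16)*7=112 best=112 * → r--
[1,7] min(20,3)*6=18 best=112 → r--

r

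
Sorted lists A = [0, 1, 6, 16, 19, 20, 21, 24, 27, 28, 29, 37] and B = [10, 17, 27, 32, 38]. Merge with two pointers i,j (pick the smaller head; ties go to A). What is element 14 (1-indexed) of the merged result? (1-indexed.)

[i=1,j=1] A[i]=0<=B[j]=10 take 0 → i++
[i=2,j=1] A[i]=1<=B[j]=10 take 1 → i++
[i=3,j=1] A[i]=6<=B[j]=10 take 6 → i++
[i=4,j=1] A[i]=16>B[j]=10 take 10 → j++
[i=4,j=2] A[i]=16<=B[j]=17 take 16 → i++
[i=5,j=2] A[i]=19>B[j]=17 take 17 → j++
[i=5,j=3] A[i]=19<=B[j]=27 take 19 → i++
[i=6,j=3] A[i]=20<=B[j]=27 take 20 → i++
[i=7,j=3] A[i]=21<=B[j]=27 take 21 → i++
[i=8,j=3] A[i]=24<=B[j]=27 take 24 → i++
[i=9,j=3] A[i]=27<=B[j]=27 take 27 → i++
[i=10,j=3] A[i]=28>B[j]=27 take 27 → j++
[i=10,j=4] A[i]=28<=B[j]=32 take 28 → i++
[i=11,j=4] A[i]=29<=B[j]=32 take 29 → i++
[i=12,j=4] A[i]=37>B[j]=32 take 32 → j++
[i=12,j=5] A[i]=37<=B[j]=38 take 37 → i++
[i=13,j=5] A done, take B[j]=38 → j++

merged[14] = 29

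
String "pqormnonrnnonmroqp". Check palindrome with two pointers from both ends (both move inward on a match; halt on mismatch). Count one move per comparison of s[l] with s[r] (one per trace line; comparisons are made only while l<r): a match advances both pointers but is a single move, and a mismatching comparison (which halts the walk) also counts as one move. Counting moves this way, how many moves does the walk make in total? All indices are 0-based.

9 moves

l=0 r=17: 'p'=='p', l++,r--
l=1 r=16: 'q'=='q', l++,r--
l=2 r=15: 'o'=='o', l++,r--
l=3 r=14: 'r'=='r', l++,r--
l=4 r=13: 'm'=='m', l++,r--
l=5 r=12: 'n'=='n', l++,r--
l=6 r=11: 'o'=='o', l++,r--
l=7 r=10: 'n'=='n', l++,r--
l=8 r=9: 'r'!='n', stop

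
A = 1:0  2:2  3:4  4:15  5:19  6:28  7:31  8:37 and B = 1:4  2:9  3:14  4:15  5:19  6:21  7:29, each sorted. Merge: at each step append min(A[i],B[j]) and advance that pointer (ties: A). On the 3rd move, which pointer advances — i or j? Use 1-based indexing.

i

i=1 j=1: A[i]=0<=B[j]=4 take 0, i++
i=2 j=1: A[i]=2<=B[j]=4 take 2, i++
i=3 j=1: A[i]=4<=B[j]=4 take 4, i++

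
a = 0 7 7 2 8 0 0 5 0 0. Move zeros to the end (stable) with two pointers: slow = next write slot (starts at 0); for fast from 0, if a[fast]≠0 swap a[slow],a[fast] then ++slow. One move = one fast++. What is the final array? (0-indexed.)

[7, 7, 2, 8, 5, 0, 0, 0, 0, 0]

(s=0,f=0) a[fast]=0 → fast++
(s=0,f=1) a[fast]=7≠0 swap→a[0]=7 → slow++,fast++
(s=1,f=2) a[fast]=7≠0 swap→a[1]=7 → slow++,fast++
(s=2,f=3) a[fast]=2≠0 swap→a[2]=2 → slow++,fast++
(s=3,f=4) a[fast]=8≠0 swap→a[3]=8 → slow++,fast++
(s=4,f=5) a[fast]=0 → fast++
(s=4,f=6) a[fast]=0 → fast++
(s=4,f=7) a[fast]=5≠0 swap→a[4]=5 → slow++,fast++
(s=5,f=8) a[fast]=0 → fast++
(s=5,f=9) a[fast]=0 → fast++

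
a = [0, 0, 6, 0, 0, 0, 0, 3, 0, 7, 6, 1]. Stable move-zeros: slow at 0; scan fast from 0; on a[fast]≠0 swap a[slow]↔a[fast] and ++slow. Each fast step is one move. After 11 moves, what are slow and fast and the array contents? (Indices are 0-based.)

slow=4, fast=11, a=[6, 3, 7, 6, 0, 0, 0, 0, 0, 0, 0, 1]

slow=0 fast=0: a[fast]=0, fast++
slow=0 fast=1: a[fast]=0, fast++
slow=0 fast=2: a[fast]=6≠0 swap→a[0]=6, slow++,fast++
slow=1 fast=3: a[fast]=0, fast++
slow=1 fast=4: a[fast]=0, fast++
slow=1 fast=5: a[fast]=0, fast++
slow=1 fast=6: a[fast]=0, fast++
slow=1 fast=7: a[fast]=3≠0 swap→a[1]=3, slow++,fast++
slow=2 fast=8: a[fast]=0, fast++
slow=2 fast=9: a[fast]=7≠0 swap→a[2]=7, slow++,fast++
slow=3 fast=10: a[fast]=6≠0 swap→a[3]=6, slow++,fast++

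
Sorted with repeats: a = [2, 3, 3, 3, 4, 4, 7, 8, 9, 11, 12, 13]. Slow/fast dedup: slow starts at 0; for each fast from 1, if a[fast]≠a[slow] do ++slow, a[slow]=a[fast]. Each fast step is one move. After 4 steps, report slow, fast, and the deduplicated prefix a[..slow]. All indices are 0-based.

slow=2, fast=5, prefix=[2, 3, 4]

slow=0 fast=1: a[fast]=3≠a[slow]=2 write a[1]=3, slow++,fast++
slow=1 fast=2: a[fast]=3=a[slow] dup, fast++
slow=1 fast=3: a[fast]=3=a[slow] dup, fast++
slow=1 fast=4: a[fast]=4≠a[slow]=3 write a[2]=4, slow++,fast++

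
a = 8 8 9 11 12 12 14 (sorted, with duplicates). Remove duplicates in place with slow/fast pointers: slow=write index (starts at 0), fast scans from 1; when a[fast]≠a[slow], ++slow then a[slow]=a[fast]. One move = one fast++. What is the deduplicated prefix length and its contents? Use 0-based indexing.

slow=0 fast=1: a[fast]=8=a[slow] dup, fast++
slow=0 fast=2: a[fast]=9≠a[slow]=8 write a[1]=9, slow++,fast++
slow=1 fast=3: a[fast]=11≠a[slow]=9 write a[2]=11, slow++,fast++
slow=2 fast=4: a[fast]=12≠a[slow]=11 write a[3]=12, slow++,fast++
slow=3 fast=5: a[fast]=12=a[slow] dup, fast++
slow=3 fast=6: a[fast]=14≠a[slow]=12 write a[4]=14, slow++,fast++

length 5; prefix = [8, 9, 11, 12, 14]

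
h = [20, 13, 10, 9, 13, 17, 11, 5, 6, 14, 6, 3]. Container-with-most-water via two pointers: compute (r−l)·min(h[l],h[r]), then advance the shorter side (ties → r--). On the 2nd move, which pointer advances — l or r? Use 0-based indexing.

r

l=0 r=11: min(20,3)*11=33 best=33 *, r--
l=0 r=10: min(20,6)*10=60 best=60 *, r--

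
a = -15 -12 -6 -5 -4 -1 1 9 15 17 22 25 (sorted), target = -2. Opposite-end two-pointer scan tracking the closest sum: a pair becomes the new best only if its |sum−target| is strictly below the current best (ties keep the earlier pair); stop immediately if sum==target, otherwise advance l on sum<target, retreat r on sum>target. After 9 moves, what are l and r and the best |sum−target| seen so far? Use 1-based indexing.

l=1 r=12: -15+25=10 d=12 *, r--
l=1 r=11: -15+22=7 d=9 *, r--
l=1 r=10: -15+17=2 d=4 *, r--
l=1 r=9: -15+15=0 d=2 *, r--
l=1 r=8: -15+9=-6 d=4, l++
l=2 r=8: -12+9=-3 d=1 *, l++
l=3 r=8: -6+9=3 d=5, r--
l=3 r=7: -6+1=-5 d=3, l++
l=4 r=7: -5+1=-4 d=2, l++

l=5, r=7, best |Δ|=1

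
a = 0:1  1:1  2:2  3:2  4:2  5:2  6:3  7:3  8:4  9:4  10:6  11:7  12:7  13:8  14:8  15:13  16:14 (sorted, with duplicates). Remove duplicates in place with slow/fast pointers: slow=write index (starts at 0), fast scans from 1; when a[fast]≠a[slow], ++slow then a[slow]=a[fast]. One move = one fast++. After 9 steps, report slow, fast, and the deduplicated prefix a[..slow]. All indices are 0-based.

slow=0 fast=1: a[fast]=1=a[slow] dup, fast++
slow=0 fast=2: a[fast]=2≠a[slow]=1 write a[1]=2, slow++,fast++
slow=1 fast=3: a[fast]=2=a[slow] dup, fast++
slow=1 fast=4: a[fast]=2=a[slow] dup, fast++
slow=1 fast=5: a[fast]=2=a[slow] dup, fast++
slow=1 fast=6: a[fast]=3≠a[slow]=2 write a[2]=3, slow++,fast++
slow=2 fast=7: a[fast]=3=a[slow] dup, fast++
slow=2 fast=8: a[fast]=4≠a[slow]=3 write a[3]=4, slow++,fast++
slow=3 fast=9: a[fast]=4=a[slow] dup, fast++

slow=3, fast=10, prefix=[1, 2, 3, 4]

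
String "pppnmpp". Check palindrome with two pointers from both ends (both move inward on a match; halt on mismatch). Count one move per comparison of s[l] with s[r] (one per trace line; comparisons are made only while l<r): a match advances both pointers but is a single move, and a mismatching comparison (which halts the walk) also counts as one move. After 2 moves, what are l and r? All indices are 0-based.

l=2, r=4

l=0 r=6: 'p'=='p', l++,r--
l=1 r=5: 'p'=='p', l++,r--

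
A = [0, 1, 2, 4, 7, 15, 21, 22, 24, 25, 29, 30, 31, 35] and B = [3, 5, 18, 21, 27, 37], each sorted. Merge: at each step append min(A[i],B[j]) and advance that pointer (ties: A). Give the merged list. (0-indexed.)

[0, 1, 2, 3, 4, 5, 7, 15, 18, 21, 21, 22, 24, 25, 27, 29, 30, 31, 35, 37]

i=0 j=0: A[i]=0<=B[j]=3 take 0, i++
i=1 j=0: A[i]=1<=B[j]=3 take 1, i++
i=2 j=0: A[i]=2<=B[j]=3 take 2, i++
i=3 j=0: A[i]=4>B[j]=3 take 3, j++
i=3 j=1: A[i]=4<=B[j]=5 take 4, i++
i=4 j=1: A[i]=7>B[j]=5 take 5, j++
i=4 j=2: A[i]=7<=B[j]=18 take 7, i++
i=5 j=2: A[i]=15<=B[j]=18 take 15, i++
i=6 j=2: A[i]=21>B[j]=18 take 18, j++
i=6 j=3: A[i]=21<=B[j]=21 take 21, i++
i=7 j=3: A[i]=22>B[j]=21 take 21, j++
i=7 j=4: A[i]=22<=B[j]=27 take 22, i++
i=8 j=4: A[i]=24<=B[j]=27 take 24, i++
i=9 j=4: A[i]=25<=B[j]=27 take 25, i++
i=10 j=4: A[i]=29>B[j]=27 take 27, j++
i=10 j=5: A[i]=29<=B[j]=37 take 29, i++
i=11 j=5: A[i]=30<=B[j]=37 take 30, i++
i=12 j=5: A[i]=31<=B[j]=37 take 31, i++
i=13 j=5: A[i]=35<=B[j]=37 take 35, i++
i=14 j=5: A done, take B[j]=37, j++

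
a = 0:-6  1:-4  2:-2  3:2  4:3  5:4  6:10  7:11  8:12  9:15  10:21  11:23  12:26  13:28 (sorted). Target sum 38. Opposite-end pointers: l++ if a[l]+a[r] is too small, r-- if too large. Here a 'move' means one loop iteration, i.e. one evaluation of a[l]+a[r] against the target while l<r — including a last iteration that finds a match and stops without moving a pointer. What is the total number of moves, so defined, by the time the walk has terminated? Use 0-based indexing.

[0,13] -6+28=22 <38 → l++
[1,13] -4+28=24 <38 → l++
[2,13] -2+28=26 <38 → l++
[3,13] 2+28=30 <38 → l++
[4,13] 3+28=31 <38 → l++
[5,13] 4+28=32 <38 → l++
[6,13] 10+28=38 → found

7 moves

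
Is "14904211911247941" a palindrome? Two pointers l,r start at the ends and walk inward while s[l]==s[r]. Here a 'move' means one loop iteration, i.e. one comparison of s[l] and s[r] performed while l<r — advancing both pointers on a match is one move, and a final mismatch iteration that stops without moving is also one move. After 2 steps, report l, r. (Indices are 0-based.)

l=2, r=14

[0,16] '1'=='1' → l++,r--
[1,15] '4'=='4' → l++,r--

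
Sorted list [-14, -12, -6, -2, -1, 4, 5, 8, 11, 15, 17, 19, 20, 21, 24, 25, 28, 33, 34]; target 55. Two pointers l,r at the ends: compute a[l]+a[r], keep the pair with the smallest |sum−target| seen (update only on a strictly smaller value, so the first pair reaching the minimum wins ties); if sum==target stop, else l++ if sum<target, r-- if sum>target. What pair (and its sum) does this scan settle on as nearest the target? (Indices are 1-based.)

[1,19] -14+34=20 d=35 * → l++
[2,19] -12+34=22 d=33 * → l++
[3,19] -6+34=28 d=27 * → l++
[4,19] -2+34=32 d=23 * → l++
[5,19] -1+34=33 d=22 * → l++
[6,19] 4+34=38 d=17 * → l++
[7,19] 5+34=39 d=16 * → l++
[8,19] 8+34=42 d=13 * → l++
[9,19] 11+34=45 d=10 * → l++
[10,19] 15+34=49 d=6 * → l++
[11,19] 17+34=51 d=4 * → l++
[12,19] 19+34=53 d=2 * → l++
[13,19] 20+34=54 d=1 * → l++
[14,19] 21+34=55 d=0 * → stop

pair (21, 34) with sum 55 (|Δ|=0)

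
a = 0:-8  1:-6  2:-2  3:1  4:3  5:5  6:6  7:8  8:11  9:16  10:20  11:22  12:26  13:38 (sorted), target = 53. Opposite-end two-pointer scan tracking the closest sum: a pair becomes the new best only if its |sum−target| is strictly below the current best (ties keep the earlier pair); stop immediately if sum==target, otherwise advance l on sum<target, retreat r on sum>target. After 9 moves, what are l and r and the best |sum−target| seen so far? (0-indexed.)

l=0 r=13: -8+38=30 d=23 *, l++
l=1 r=13: -6+38=32 d=21 *, l++
l=2 r=13: -2+38=36 d=17 *, l++
l=3 r=13: 1+38=39 d=14 *, l++
l=4 r=13: 3+38=41 d=12 *, l++
l=5 r=13: 5+38=43 d=10 *, l++
l=6 r=13: 6+38=44 d=9 *, l++
l=7 r=13: 8+38=46 d=7 *, l++
l=8 r=13: 11+38=49 d=4 *, l++

l=9, r=13, best |Δ|=4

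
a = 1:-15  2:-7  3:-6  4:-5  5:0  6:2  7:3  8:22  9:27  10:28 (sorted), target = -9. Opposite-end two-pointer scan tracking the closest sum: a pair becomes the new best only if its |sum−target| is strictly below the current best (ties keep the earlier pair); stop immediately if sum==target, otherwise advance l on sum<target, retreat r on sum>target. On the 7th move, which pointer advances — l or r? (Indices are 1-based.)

r

l=1 r=10: -15+28=13 d=22 *, r--
l=1 r=9: -15+27=12 d=21 *, r--
l=1 r=8: -15+22=7 d=16 *, r--
l=1 r=7: -15+3=-12 d=3 *, l++
l=2 r=7: -7+3=-4 d=5, r--
l=2 r=6: -7+2=-5 d=4, r--
l=2 r=5: -7+0=-7 d=2 *, r--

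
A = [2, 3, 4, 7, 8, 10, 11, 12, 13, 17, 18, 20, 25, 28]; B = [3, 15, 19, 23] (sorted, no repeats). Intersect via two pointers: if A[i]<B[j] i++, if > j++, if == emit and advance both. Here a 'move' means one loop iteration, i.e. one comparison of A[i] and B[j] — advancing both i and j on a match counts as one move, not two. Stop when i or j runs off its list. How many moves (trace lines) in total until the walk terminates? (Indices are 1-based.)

15 moves

[i=1,j=1] 2<3 → i++
[i=2,j=1] 3==3 emit → i++,j++
[i=3,j=2] 4<15 → i++
[i=4,j=2] 7<15 → i++
[i=5,j=2] 8<15 → i++
[i=6,j=2] 10<15 → i++
[i=7,j=2] 11<15 → i++
[i=8,j=2] 12<15 → i++
[i=9,j=2] 13<15 → i++
[i=10,j=2] 17>15 → j++
[i=10,j=3] 17<19 → i++
[i=11,j=3] 18<19 → i++
[i=12,j=3] 20>19 → j++
[i=12,j=4] 20<23 → i++
[i=13,j=4] 25>23 → j++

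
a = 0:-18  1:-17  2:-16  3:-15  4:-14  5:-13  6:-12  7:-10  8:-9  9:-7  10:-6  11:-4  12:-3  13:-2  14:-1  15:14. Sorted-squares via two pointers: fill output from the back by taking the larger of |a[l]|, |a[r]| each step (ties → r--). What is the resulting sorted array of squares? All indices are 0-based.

[1, 4, 9, 16, 36, 49, 81, 100, 144, 169, 196, 196, 225, 256, 289, 324]

[0,15] |-18|>|14| out[15]=324 → l++
[1,15] |-17|>|14| out[14]=289 → l++
[2,15] |-16|>|14| out[13]=256 → l++
[3,15] |-15|>|14| out[12]=225 → l++
[4,15] |-14|<=|14| out[11]=196 → r--
[4,14] |-14|>|-1| out[10]=196 → l++
[5,14] |-13|>|-1| out[9]=169 → l++
[6,14] |-12|>|-1| out[8]=144 → l++
[7,14] |-10|>|-1| out[7]=100 → l++
[8,14] |-9|>|-1| out[6]=81 → l++
[9,14] |-7|>|-1| out[5]=49 → l++
[10,14] |-6|>|-1| out[4]=36 → l++
[11,14] |-4|>|-1| out[3]=16 → l++
[12,14] |-3|>|-1| out[2]=9 → l++
[13,14] |-2|>|-1| out[1]=4 → l++
[14,14] |-1|<=|-1| out[0]=1 → r--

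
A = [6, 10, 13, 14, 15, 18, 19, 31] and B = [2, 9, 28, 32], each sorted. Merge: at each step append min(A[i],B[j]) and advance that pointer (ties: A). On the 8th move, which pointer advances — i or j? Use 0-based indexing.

i=0 j=0: A[i]=6>B[j]=2 take 2, j++
i=0 j=1: A[i]=6<=B[j]=9 take 6, i++
i=1 j=1: A[i]=10>B[j]=9 take 9, j++
i=1 j=2: A[i]=10<=B[j]=28 take 10, i++
i=2 j=2: A[i]=13<=B[j]=28 take 13, i++
i=3 j=2: A[i]=14<=B[j]=28 take 14, i++
i=4 j=2: A[i]=15<=B[j]=28 take 15, i++
i=5 j=2: A[i]=18<=B[j]=28 take 18, i++

i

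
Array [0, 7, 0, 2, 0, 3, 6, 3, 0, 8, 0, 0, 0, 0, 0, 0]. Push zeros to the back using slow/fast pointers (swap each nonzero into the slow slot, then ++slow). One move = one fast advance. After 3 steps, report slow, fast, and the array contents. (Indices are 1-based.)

slow=2, fast=4, a=[7, 0, 0, 2, 0, 3, 6, 3, 0, 8, 0, 0, 0, 0, 0, 0]

slow=1 fast=1: a[fast]=0, fast++
slow=1 fast=2: a[fast]=7≠0 swap→a[1]=7, slow++,fast++
slow=2 fast=3: a[fast]=0, fast++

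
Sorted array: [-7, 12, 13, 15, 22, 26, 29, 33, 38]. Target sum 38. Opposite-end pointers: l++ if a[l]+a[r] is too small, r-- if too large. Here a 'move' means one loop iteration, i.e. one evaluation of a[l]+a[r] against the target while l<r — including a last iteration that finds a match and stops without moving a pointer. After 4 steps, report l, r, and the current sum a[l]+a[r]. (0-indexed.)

l=1, r=5, sum=38

[0,8] -7+38=31 <38 → l++
[1,8] 12+38=50 >38 → r--
[1,7] 12+33=45 >38 → r--
[1,6] 12+29=41 >38 → r--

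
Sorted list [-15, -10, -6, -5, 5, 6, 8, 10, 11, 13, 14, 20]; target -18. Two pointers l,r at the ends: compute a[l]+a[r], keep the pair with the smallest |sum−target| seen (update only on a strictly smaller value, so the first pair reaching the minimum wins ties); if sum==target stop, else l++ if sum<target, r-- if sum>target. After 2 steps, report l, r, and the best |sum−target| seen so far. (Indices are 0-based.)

l=0 r=11: -15+20=5 d=23 *, r--
l=0 r=10: -15+14=-1 d=17 *, r--

l=0, r=9, best |Δ|=17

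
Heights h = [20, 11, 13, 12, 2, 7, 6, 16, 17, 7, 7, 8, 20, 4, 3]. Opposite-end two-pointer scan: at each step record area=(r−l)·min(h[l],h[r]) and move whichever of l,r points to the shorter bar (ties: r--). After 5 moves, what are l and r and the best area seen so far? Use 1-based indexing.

l=1 r=15: min(20,3)*14=42 best=42 *, r--
l=1 r=14: min(20,4)*13=52 best=52 *, r--
l=1 r=13: min(20,20)*12=240 best=240 *, r--
l=1 r=12: min(20,8)*11=88 best=240, r--
l=1 r=11: min(20,7)*10=70 best=240, r--

l=1, r=10, best area=240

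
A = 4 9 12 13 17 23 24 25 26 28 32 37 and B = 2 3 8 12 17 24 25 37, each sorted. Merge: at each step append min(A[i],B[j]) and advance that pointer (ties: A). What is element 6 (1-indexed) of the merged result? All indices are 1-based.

merged[6] = 12

[i=1,j=1] A[i]=4>B[j]=2 take 2 → j++
[i=1,j=2] A[i]=4>B[j]=3 take 3 → j++
[i=1,j=3] A[i]=4<=B[j]=8 take 4 → i++
[i=2,j=3] A[i]=9>B[j]=8 take 8 → j++
[i=2,j=4] A[i]=9<=B[j]=12 take 9 → i++
[i=3,j=4] A[i]=12<=B[j]=12 take 12 → i++
[i=4,j=4] A[i]=13>B[j]=12 take 12 → j++
[i=4,j=5] A[i]=13<=B[j]=17 take 13 → i++
[i=5,j=5] A[i]=17<=B[j]=17 take 17 → i++
[i=6,j=5] A[i]=23>B[j]=17 take 17 → j++
[i=6,j=6] A[i]=23<=B[j]=24 take 23 → i++
[i=7,j=6] A[i]=24<=B[j]=24 take 24 → i++
[i=8,j=6] A[i]=25>B[j]=24 take 24 → j++
[i=8,j=7] A[i]=25<=B[j]=25 take 25 → i++
[i=9,j=7] A[i]=26>B[j]=25 take 25 → j++
[i=9,j=8] A[i]=26<=B[j]=37 take 26 → i++
[i=10,j=8] A[i]=28<=B[j]=37 take 28 → i++
[i=11,j=8] A[i]=32<=B[j]=37 take 32 → i++
[i=12,j=8] A[i]=37<=B[j]=37 take 37 → i++
[i=13,j=8] A done, take B[j]=37 → j++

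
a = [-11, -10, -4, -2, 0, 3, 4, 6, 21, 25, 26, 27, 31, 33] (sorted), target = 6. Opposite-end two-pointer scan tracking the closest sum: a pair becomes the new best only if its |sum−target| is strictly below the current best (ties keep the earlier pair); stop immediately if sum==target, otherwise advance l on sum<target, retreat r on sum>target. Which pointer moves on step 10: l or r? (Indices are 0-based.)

l=0 r=13: -11+33=22 d=16 *, r--
l=0 r=12: -11+31=20 d=14 *, r--
l=0 r=11: -11+27=16 d=10 *, r--
l=0 r=10: -11+26=15 d=9 *, r--
l=0 r=9: -11+25=14 d=8 *, r--
l=0 r=8: -11+21=10 d=4 *, r--
l=0 r=7: -11+6=-5 d=11, l++
l=1 r=7: -10+6=-4 d=10, l++
l=2 r=7: -4+6=2 d=4, l++
l=3 r=7: -2+6=4 d=2 *, l++

l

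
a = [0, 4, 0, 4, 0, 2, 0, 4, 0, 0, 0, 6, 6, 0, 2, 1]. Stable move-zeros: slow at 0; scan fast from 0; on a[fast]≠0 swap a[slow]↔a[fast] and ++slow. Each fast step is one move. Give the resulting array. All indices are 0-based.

(s=0,f=0) a[fast]=0 → fast++
(s=0,f=1) a[fast]=4≠0 swap→a[0]=4 → slow++,fast++
(s=1,f=2) a[fast]=0 → fast++
(s=1,f=3) a[fast]=4≠0 swap→a[1]=4 → slow++,fast++
(s=2,f=4) a[fast]=0 → fast++
(s=2,f=5) a[fast]=2≠0 swap→a[2]=2 → slow++,fast++
(s=3,f=6) a[fast]=0 → fast++
(s=3,f=7) a[fast]=4≠0 swap→a[3]=4 → slow++,fast++
(s=4,f=8) a[fast]=0 → fast++
(s=4,f=9) a[fast]=0 → fast++
(s=4,f=10) a[fast]=0 → fast++
(s=4,f=11) a[fast]=6≠0 swap→a[4]=6 → slow++,fast++
(s=5,f=12) a[fast]=6≠0 swap→a[5]=6 → slow++,fast++
(s=6,f=13) a[fast]=0 → fast++
(s=6,f=14) a[fast]=2≠0 swap→a[6]=2 → slow++,fast++
(s=7,f=15) a[fast]=1≠0 swap→a[7]=1 → slow++,fast++

[4, 4, 2, 4, 6, 6, 2, 1, 0, 0, 0, 0, 0, 0, 0, 0]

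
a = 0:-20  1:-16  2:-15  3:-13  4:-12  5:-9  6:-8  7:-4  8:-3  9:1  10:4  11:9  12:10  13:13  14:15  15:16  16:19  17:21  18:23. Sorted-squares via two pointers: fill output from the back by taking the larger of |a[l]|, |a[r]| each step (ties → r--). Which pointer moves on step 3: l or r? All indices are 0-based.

l=0 r=18: |-20|<=|23| out[18]=529, r--
l=0 r=17: |-20|<=|21| out[17]=441, r--
l=0 r=16: |-20|>|19| out[16]=400, l++

l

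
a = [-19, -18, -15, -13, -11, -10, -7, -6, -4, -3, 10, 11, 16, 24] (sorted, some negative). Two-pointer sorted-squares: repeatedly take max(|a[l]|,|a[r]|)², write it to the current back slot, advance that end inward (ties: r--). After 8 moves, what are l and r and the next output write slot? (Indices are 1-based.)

[1,14] |-19|<=|24| out[14]=576 → r--
[1,13] |-19|>|16| out[13]=361 → l++
[2,13] |-18|>|16| out[12]=324 → l++
[3,13] |-15|<=|16| out[11]=256 → r--
[3,12] |-15|>|11| out[10]=225 → l++
[4,12] |-13|>|11| out[9]=169 → l++
[5,12] |-11|<=|11| out[8]=121 → r--
[5,11] |-11|>|10| out[7]=121 → l++

l=6, r=11, next write slot=6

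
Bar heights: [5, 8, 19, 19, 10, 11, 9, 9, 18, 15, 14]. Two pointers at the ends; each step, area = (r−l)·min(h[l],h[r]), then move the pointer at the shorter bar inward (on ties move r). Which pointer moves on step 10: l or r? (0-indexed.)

l=0 r=10: min(5,14)*10=50 best=50 *, l++
l=1 r=10: min(8,14)*9=72 best=72 *, l++
l=2 r=10: min(19,14)*8=112 best=112 *, r--
l=2 r=9: min(19,15)*7=105 best=112, r--
l=2 r=8: min(19,18)*6=108 best=112, r--
l=2 r=7: min(19,9)*5=45 best=112, r--
l=2 r=6: min(19,9)*4=36 best=112, r--
l=2 r=5: min(19,11)*3=33 best=112, r--
l=2 r=4: min(19,10)*2=20 best=112, r--
l=2 r=3: min(19,19)*1=19 best=112, r--

r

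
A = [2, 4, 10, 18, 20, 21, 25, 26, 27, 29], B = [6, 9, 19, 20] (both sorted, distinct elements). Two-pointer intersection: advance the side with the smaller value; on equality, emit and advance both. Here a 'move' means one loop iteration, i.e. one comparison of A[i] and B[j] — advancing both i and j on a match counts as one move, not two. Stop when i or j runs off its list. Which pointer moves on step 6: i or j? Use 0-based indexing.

i=0 j=0: 2<6, i++
i=1 j=0: 4<6, i++
i=2 j=0: 10>6, j++
i=2 j=1: 10>9, j++
i=2 j=2: 10<19, i++
i=3 j=2: 18<19, i++

i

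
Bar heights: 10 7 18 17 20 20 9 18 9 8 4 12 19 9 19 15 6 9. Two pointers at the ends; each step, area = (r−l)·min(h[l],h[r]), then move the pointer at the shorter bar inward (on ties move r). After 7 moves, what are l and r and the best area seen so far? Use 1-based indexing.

l=1 r=18: min(10,9)*17=153 best=153 *, r--
l=1 r=17: min(10,6)*16=96 best=153, r--
l=1 r=16: min(10,15)*15=150 best=153, l++
l=2 r=16: min(7,15)*14=98 best=153, l++
l=3 r=16: min(18,15)*13=195 best=195 *, r--
l=3 r=15: min(18,19)*12=216 best=216 *, l++
l=4 r=15: min(17,19)*11=187 best=216, l++

l=5, r=15, best area=216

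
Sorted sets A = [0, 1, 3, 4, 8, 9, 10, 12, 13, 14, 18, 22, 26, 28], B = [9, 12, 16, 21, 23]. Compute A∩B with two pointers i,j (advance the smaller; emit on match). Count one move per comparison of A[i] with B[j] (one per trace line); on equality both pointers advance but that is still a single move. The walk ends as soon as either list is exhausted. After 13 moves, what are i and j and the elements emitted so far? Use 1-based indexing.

[i=1,j=1] 0<9 → i++
[i=2,j=1] 1<9 → i++
[i=3,j=1] 3<9 → i++
[i=4,j=1] 4<9 → i++
[i=5,j=1] 8<9 → i++
[i=6,j=1] 9==9 emit → i++,j++
[i=7,j=2] 10<12 → i++
[i=8,j=2] 12==12 emit → i++,j++
[i=9,j=3] 13<16 → i++
[i=10,j=3] 14<16 → i++
[i=11,j=3] 18>16 → j++
[i=11,j=4] 18<21 → i++
[i=12,j=4] 22>21 → j++

i=12, j=5, emitted=[9, 12]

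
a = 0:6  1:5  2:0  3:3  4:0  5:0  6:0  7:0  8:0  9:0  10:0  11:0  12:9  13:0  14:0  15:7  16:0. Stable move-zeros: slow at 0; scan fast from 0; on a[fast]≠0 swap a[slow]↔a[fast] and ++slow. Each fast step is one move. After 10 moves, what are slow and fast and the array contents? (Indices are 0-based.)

(s=0,f=0) a[fast]=6≠0 swap→a[0]=6 → slow++,fast++
(s=1,f=1) a[fast]=5≠0 swap→a[1]=5 → slow++,fast++
(s=2,f=2) a[fast]=0 → fast++
(s=2,f=3) a[fast]=3≠0 swap→a[2]=3 → slow++,fast++
(s=3,f=4) a[fast]=0 → fast++
(s=3,f=5) a[fast]=0 → fast++
(s=3,f=6) a[fast]=0 → fast++
(s=3,f=7) a[fast]=0 → fast++
(s=3,f=8) a[fast]=0 → fast++
(s=3,f=9) a[fast]=0 → fast++

slow=3, fast=10, a=[6, 5, 3, 0, 0, 0, 0, 0, 0, 0, 0, 0, 9, 0, 0, 7, 0]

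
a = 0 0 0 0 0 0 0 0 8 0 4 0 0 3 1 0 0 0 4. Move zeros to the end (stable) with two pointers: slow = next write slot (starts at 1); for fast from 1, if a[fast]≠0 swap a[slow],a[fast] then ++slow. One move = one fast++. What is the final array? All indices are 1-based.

slow=1 fast=1: a[fast]=0, fast++
slow=1 fast=2: a[fast]=0, fast++
slow=1 fast=3: a[fast]=0, fast++
slow=1 fast=4: a[fast]=0, fast++
slow=1 fast=5: a[fast]=0, fast++
slow=1 fast=6: a[fast]=0, fast++
slow=1 fast=7: a[fast]=0, fast++
slow=1 fast=8: a[fast]=0, fast++
slow=1 fast=9: a[fast]=8≠0 swap→a[1]=8, slow++,fast++
slow=2 fast=10: a[fast]=0, fast++
slow=2 fast=11: a[fast]=4≠0 swap→a[2]=4, slow++,fast++
slow=3 fast=12: a[fast]=0, fast++
slow=3 fast=13: a[fast]=0, fast++
slow=3 fast=14: a[fast]=3≠0 swap→a[3]=3, slow++,fast++
slow=4 fast=15: a[fast]=1≠0 swap→a[4]=1, slow++,fast++
slow=5 fast=16: a[fast]=0, fast++
slow=5 fast=17: a[fast]=0, fast++
slow=5 fast=18: a[fast]=0, fast++
slow=5 fast=19: a[fast]=4≠0 swap→a[5]=4, slow++,fast++

[8, 4, 3, 1, 4, 0, 0, 0, 0, 0, 0, 0, 0, 0, 0, 0, 0, 0, 0]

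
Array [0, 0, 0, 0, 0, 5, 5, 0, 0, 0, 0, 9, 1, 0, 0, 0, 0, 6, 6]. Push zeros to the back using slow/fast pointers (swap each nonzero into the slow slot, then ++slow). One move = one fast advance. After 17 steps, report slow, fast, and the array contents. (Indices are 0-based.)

slow=4, fast=17, a=[5, 5, 9, 1, 0, 0, 0, 0, 0, 0, 0, 0, 0, 0, 0, 0, 0, 6, 6]

(s=0,f=0) a[fast]=0 → fast++
(s=0,f=1) a[fast]=0 → fast++
(s=0,f=2) a[fast]=0 → fast++
(s=0,f=3) a[fast]=0 → fast++
(s=0,f=4) a[fast]=0 → fast++
(s=0,f=5) a[fast]=5≠0 swap→a[0]=5 → slow++,fast++
(s=1,f=6) a[fast]=5≠0 swap→a[1]=5 → slow++,fast++
(s=2,f=7) a[fast]=0 → fast++
(s=2,f=8) a[fast]=0 → fast++
(s=2,f=9) a[fast]=0 → fast++
(s=2,f=10) a[fast]=0 → fast++
(s=2,f=11) a[fast]=9≠0 swap→a[2]=9 → slow++,fast++
(s=3,f=12) a[fast]=1≠0 swap→a[3]=1 → slow++,fast++
(s=4,f=13) a[fast]=0 → fast++
(s=4,f=14) a[fast]=0 → fast++
(s=4,f=15) a[fast]=0 → fast++
(s=4,f=16) a[fast]=0 → fast++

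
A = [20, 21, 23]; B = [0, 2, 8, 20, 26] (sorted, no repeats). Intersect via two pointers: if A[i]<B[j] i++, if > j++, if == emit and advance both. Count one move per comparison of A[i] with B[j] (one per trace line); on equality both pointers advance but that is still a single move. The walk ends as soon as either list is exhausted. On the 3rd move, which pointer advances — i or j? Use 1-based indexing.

j

i=1 j=1: 20>0, j++
i=1 j=2: 20>2, j++
i=1 j=3: 20>8, j++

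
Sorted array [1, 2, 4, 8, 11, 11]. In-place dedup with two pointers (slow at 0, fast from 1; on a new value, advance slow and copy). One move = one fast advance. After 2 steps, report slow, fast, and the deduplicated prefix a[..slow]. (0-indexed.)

slow=2, fast=3, prefix=[1, 2, 4]

slow=0 fast=1: a[fast]=2≠a[slow]=1 write a[1]=2, slow++,fast++
slow=1 fast=2: a[fast]=4≠a[slow]=2 write a[2]=4, slow++,fast++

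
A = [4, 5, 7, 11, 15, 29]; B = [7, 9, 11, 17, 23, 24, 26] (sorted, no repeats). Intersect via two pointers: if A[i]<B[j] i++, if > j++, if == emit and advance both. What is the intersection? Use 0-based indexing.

intersection = [7, 11]

[i=0,j=0] 4<7 → i++
[i=1,j=0] 5<7 → i++
[i=2,j=0] 7==7 emit → i++,j++
[i=3,j=1] 11>9 → j++
[i=3,j=2] 11==11 emit → i++,j++
[i=4,j=3] 15<17 → i++
[i=5,j=3] 29>17 → j++
[i=5,j=4] 29>23 → j++
[i=5,j=5] 29>24 → j++
[i=5,j=6] 29>26 → j++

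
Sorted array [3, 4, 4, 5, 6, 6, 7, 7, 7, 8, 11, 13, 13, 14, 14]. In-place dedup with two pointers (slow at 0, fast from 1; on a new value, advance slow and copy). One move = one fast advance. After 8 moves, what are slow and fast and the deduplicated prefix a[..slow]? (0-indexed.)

(s=0,f=1) a[fast]=4≠a[slow]=3 write a[1]=4 → slow++,fast++
(s=1,f=2) a[fast]=4=a[slow] dup → fast++
(s=1,f=3) a[fast]=5≠a[slow]=4 write a[2]=5 → slow++,fast++
(s=2,f=4) a[fast]=6≠a[slow]=5 write a[3]=6 → slow++,fast++
(s=3,f=5) a[fast]=6=a[slow] dup → fast++
(s=3,f=6) a[fast]=7≠a[slow]=6 write a[4]=7 → slow++,fast++
(s=4,f=7) a[fast]=7=a[slow] dup → fast++
(s=4,f=8) a[fast]=7=a[slow] dup → fast++

slow=4, fast=9, prefix=[3, 4, 5, 6, 7]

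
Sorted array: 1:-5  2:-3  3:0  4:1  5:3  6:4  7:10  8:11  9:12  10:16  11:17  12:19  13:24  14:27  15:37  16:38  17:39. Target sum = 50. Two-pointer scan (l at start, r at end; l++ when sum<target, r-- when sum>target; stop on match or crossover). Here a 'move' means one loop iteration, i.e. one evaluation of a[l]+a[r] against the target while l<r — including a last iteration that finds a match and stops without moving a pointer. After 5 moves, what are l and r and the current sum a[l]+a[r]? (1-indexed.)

l=6, r=17, sum=43

l=1 r=17: -5+39=34 <50, l++
l=2 r=17: -3+39=36 <50, l++
l=3 r=17: 0+39=39 <50, l++
l=4 r=17: 1+39=40 <50, l++
l=5 r=17: 3+39=42 <50, l++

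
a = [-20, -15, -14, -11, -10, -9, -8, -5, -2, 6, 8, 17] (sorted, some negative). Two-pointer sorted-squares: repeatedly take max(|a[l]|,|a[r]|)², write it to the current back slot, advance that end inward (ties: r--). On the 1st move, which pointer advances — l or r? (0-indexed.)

l

[0,11] |-20|>|17| out[11]=400 → l++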